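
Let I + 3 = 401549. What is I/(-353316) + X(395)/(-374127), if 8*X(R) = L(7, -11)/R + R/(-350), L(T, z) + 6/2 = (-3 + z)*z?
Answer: -184614954583193/162440745528880 ≈ -1.1365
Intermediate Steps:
L(T, z) = -3 + z*(-3 + z) (L(T, z) = -3 + (-3 + z)*z = -3 + z*(-3 + z))
I = 401546 (I = -3 + 401549 = 401546)
X(R) = -R/2800 + 151/(8*R) (X(R) = ((-3 + (-11)² - 3*(-11))/R + R/(-350))/8 = ((-3 + 121 + 33)/R + R*(-1/350))/8 = (151/R - R/350)/8 = -R/2800 + 151/(8*R))
I/(-353316) + X(395)/(-374127) = 401546/(-353316) + ((1/2800)*(52850 - 1*395²)/395)/(-374127) = 401546*(-1/353316) + ((1/2800)*(1/395)*(52850 - 1*156025))*(-1/374127) = -200773/176658 + ((1/2800)*(1/395)*(52850 - 156025))*(-1/374127) = -200773/176658 + ((1/2800)*(1/395)*(-103175))*(-1/374127) = -200773/176658 - 4127/44240*(-1/374127) = -200773/176658 + 4127/16551378480 = -184614954583193/162440745528880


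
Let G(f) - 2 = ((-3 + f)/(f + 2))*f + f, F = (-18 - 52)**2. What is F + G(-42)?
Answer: 19251/4 ≈ 4812.8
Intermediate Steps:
F = 4900 (F = (-70)**2 = 4900)
G(f) = 2 + f + f*(-3 + f)/(2 + f) (G(f) = 2 + (((-3 + f)/(f + 2))*f + f) = 2 + (((-3 + f)/(2 + f))*f + f) = 2 + (f*(-3 + f)/(2 + f) + f) = 2 + (f + f*(-3 + f)/(2 + f)) = 2 + f + f*(-3 + f)/(2 + f))
F + G(-42) = 4900 + (4 - 42 + 2*(-42)**2)/(2 - 42) = 4900 + (4 - 42 + 2*1764)/(-40) = 4900 - (4 - 42 + 3528)/40 = 4900 - 1/40*3490 = 4900 - 349/4 = 19251/4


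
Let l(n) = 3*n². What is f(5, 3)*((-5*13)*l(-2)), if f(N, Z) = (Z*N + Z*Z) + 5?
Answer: -22620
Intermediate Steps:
f(N, Z) = 5 + Z² + N*Z (f(N, Z) = (N*Z + Z²) + 5 = (Z² + N*Z) + 5 = 5 + Z² + N*Z)
f(5, 3)*((-5*13)*l(-2)) = (5 + 3² + 5*3)*((-5*13)*(3*(-2)²)) = (5 + 9 + 15)*(-195*4) = 29*(-65*12) = 29*(-780) = -22620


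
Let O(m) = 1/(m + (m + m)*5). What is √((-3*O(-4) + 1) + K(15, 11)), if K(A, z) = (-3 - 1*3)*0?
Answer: √517/22 ≈ 1.0335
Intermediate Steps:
K(A, z) = 0 (K(A, z) = (-3 - 3)*0 = -6*0 = 0)
O(m) = 1/(11*m) (O(m) = 1/(m + (2*m)*5) = 1/(m + 10*m) = 1/(11*m))
√((-3*O(-4) + 1) + K(15, 11)) = √((-3/(11*(-4)) + 1) + 0) = √((-3*(-1)/(11*4) + 1) + 0) = √((-3*(-1/44) + 1) + 0) = √((3/44 + 1) + 0) = √(47/44 + 0) = √(47/44) = √517/22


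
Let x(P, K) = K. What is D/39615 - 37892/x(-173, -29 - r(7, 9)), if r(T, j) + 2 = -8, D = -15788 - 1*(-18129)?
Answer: 79007161/39615 ≈ 1994.4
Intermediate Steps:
D = 2341 (D = -15788 + 18129 = 2341)
r(T, j) = -10 (r(T, j) = -2 - 8 = -10)
D/39615 - 37892/x(-173, -29 - r(7, 9)) = 2341/39615 - 37892/(-29 - 1*(-10)) = 2341*(1/39615) - 37892/(-29 + 10) = 2341/39615 - 37892/(-19) = 2341/39615 - 37892*(-1/19) = 2341/39615 + 37892/19 = 79007161/39615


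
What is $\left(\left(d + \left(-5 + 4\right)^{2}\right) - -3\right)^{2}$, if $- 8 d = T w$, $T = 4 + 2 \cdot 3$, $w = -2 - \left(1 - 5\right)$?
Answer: $\frac{9}{4} \approx 2.25$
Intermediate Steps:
$w = 2$ ($w = -2 - \left(1 - 5\right) = -2 - -4 = -2 + 4 = 2$)
$T = 10$ ($T = 4 + 6 = 10$)
$d = - \frac{5}{2}$ ($d = - \frac{10 \cdot 2}{8} = \left(- \frac{1}{8}\right) 20 = - \frac{5}{2} \approx -2.5$)
$\left(\left(d + \left(-5 + 4\right)^{2}\right) - -3\right)^{2} = \left(\left(- \frac{5}{2} + \left(-5 + 4\right)^{2}\right) - -3\right)^{2} = \left(\left(- \frac{5}{2} + \left(-1\right)^{2}\right) + 3\right)^{2} = \left(\left(- \frac{5}{2} + 1\right) + 3\right)^{2} = \left(- \frac{3}{2} + 3\right)^{2} = \left(\frac{3}{2}\right)^{2} = \frac{9}{4}$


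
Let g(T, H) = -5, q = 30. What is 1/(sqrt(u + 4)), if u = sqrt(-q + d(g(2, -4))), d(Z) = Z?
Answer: 1/sqrt(4 + I*sqrt(35)) ≈ 0.3305 - 0.17549*I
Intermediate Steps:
u = I*sqrt(35) (u = sqrt(-1*30 - 5) = sqrt(-30 - 5) = sqrt(-35) = I*sqrt(35) ≈ 5.9161*I)
1/(sqrt(u + 4)) = 1/(sqrt(I*sqrt(35) + 4)) = 1/(sqrt(4 + I*sqrt(35))) = 1/sqrt(4 + I*sqrt(35))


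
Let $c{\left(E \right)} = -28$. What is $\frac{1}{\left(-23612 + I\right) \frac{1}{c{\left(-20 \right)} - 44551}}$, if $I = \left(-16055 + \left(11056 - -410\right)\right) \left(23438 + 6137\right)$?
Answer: $\frac{44579}{135743287} \approx 0.00032841$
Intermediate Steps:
$I = -135719675$ ($I = \left(-16055 + \left(11056 + 410\right)\right) 29575 = \left(-16055 + 11466\right) 29575 = \left(-4589\right) 29575 = -135719675$)
$\frac{1}{\left(-23612 + I\right) \frac{1}{c{\left(-20 \right)} - 44551}} = \frac{1}{\left(-23612 - 135719675\right) \frac{1}{-28 - 44551}} = \frac{1}{\left(-135743287\right) \frac{1}{-44579}} = \frac{1}{\left(-135743287\right) \left(- \frac{1}{44579}\right)} = \frac{1}{\frac{135743287}{44579}} = \frac{44579}{135743287}$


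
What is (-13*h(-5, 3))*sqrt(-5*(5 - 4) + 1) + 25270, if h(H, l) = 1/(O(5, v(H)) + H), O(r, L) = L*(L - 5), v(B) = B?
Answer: 25270 - 26*I/45 ≈ 25270.0 - 0.57778*I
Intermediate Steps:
O(r, L) = L*(-5 + L)
h(H, l) = 1/(H + H*(-5 + H)) (h(H, l) = 1/(H*(-5 + H) + H) = 1/(H + H*(-5 + H)))
(-13*h(-5, 3))*sqrt(-5*(5 - 4) + 1) + 25270 = (-13/((-5)*(-4 - 5)))*sqrt(-5*(5 - 4) + 1) + 25270 = (-(-13)/(5*(-9)))*sqrt(-5*1 + 1) + 25270 = (-(-13)*(-1)/(5*9))*sqrt(-5 + 1) + 25270 = (-13*1/45)*sqrt(-4) + 25270 = -26*I/45 + 25270 = 25270 - 26*I/45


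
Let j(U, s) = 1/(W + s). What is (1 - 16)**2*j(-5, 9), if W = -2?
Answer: 225/7 ≈ 32.143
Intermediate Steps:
j(U, s) = 1/(-2 + s)
(1 - 16)**2*j(-5, 9) = (1 - 16)**2/(-2 + 9) = (-15)**2/7 = 225*(1/7) = 225/7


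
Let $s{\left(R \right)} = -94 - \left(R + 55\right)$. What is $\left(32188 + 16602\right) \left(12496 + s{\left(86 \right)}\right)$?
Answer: $598214190$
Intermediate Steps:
$s{\left(R \right)} = -149 - R$ ($s{\left(R \right)} = -94 - \left(55 + R\right) = -149 - R$)
$\left(32188 + 16602\right) \left(12496 + s{\left(86 \right)}\right) = \left(32188 + 16602\right) \left(12496 - 235\right) = 48790 \left(12496 - 235\right) = 48790 \cdot 12261 = 598214190$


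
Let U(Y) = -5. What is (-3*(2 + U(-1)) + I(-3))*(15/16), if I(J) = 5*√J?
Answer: 135/16 + 75*I*√3/16 ≈ 8.4375 + 8.119*I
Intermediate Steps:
(-3*(2 + U(-1)) + I(-3))*(15/16) = (-3*(2 - 5) + 5*√(-3))*(15/16) = (-3*(-3) + 5*(I*√3))*(15*(1/16)) = (9 + 5*I*√3)*(15/16) = 135/16 + 75*I*√3/16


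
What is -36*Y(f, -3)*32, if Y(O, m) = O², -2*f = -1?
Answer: -288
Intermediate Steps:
f = ½ (f = -½*(-1) = ½ ≈ 0.50000)
-36*Y(f, -3)*32 = -36*(½)²*32 = -36*¼*32 = -9*32 = -288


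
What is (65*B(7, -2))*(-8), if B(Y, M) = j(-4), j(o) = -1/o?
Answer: -130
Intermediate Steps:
B(Y, M) = ¼ (B(Y, M) = -1/(-4) = -1*(-¼) = ¼)
(65*B(7, -2))*(-8) = (65*(¼))*(-8) = (65/4)*(-8) = -130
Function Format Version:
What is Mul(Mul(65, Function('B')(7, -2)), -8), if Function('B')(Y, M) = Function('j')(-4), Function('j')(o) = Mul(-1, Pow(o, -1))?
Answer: -130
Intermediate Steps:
Function('B')(Y, M) = Rational(1, 4) (Function('B')(Y, M) = Mul(-1, Pow(-4, -1)) = Mul(-1, Rational(-1, 4)) = Rational(1, 4))
Mul(Mul(65, Function('B')(7, -2)), -8) = Mul(Mul(65, Rational(1, 4)), -8) = Mul(Rational(65, 4), -8) = -130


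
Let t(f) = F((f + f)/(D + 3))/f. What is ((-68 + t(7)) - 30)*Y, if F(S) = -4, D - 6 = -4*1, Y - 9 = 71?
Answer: -55200/7 ≈ -7885.7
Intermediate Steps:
Y = 80 (Y = 9 + 71 = 80)
D = 2 (D = 6 - 4*1 = 6 - 4 = 2)
t(f) = -4/f
((-68 + t(7)) - 30)*Y = ((-68 - 4/7) - 30)*80 = (-480/7 - 30)*80 = -690/7*80 = -55200/7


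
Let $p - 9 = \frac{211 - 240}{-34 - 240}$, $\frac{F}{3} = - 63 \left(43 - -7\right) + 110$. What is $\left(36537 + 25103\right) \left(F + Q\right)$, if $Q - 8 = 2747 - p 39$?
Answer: $- \frac{56749328300}{137} \approx -4.1423 \cdot 10^{8}$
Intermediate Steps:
$F = -9120$ ($F = 3 \left(- 63 \left(43 - -7\right) + 110\right) = 3 \left(- 63 \left(43 + 7\right) + 110\right) = 3 \left(\left(-63\right) 50 + 110\right) = 3 \left(-3150 + 110\right) = 3 \left(-3040\right) = -9120$)
$p = \frac{2495}{274}$ ($p = 9 + \frac{211 - 240}{-34 - 240} = 9 - \frac{29}{-274} = 9 - - \frac{29}{274} = 9 + \frac{29}{274} = \frac{2495}{274} \approx 9.1058$)
$Q = \frac{657565}{274}$ ($Q = 8 + \left(2747 - \frac{2495}{274} \cdot 39\right) = 8 + \left(2747 - \frac{97305}{274}\right) = 8 + \frac{655373}{274} = \frac{657565}{274} \approx 2399.9$)
$\left(36537 + 25103\right) \left(F + Q\right) = \left(36537 + 25103\right) \left(-9120 + \frac{657565}{274}\right) = 61640 \left(- \frac{1841315}{274}\right) = - \frac{56749328300}{137}$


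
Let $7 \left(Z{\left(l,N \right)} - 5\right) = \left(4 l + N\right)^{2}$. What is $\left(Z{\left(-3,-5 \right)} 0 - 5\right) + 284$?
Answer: $279$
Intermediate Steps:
$Z{\left(l,N \right)} = 5 + \frac{\left(N + 4 l\right)^{2}}{7}$ ($Z{\left(l,N \right)} = 5 + \frac{\left(4 l + N\right)^{2}}{7} = 5 + \frac{\left(N + 4 l\right)^{2}}{7}$)
$\left(Z{\left(-3,-5 \right)} 0 - 5\right) + 284 = \left(\left(5 + \frac{\left(-5 + 4 \left(-3\right)\right)^{2}}{7}\right) 0 - 5\right) + 284 = \left(\left(5 + \frac{\left(-5 - 12\right)^{2}}{7}\right) 0 - 5\right) + 284 = \left(\left(5 + \frac{\left(-17\right)^{2}}{7}\right) 0 - 5\right) + 284 = \left(\left(5 + \frac{1}{7} \cdot 289\right) 0 - 5\right) + 284 = \left(\left(5 + \frac{289}{7}\right) 0 - 5\right) + 284 = \left(\frac{324}{7} \cdot 0 - 5\right) + 284 = \left(0 - 5\right) + 284 = -5 + 284 = 279$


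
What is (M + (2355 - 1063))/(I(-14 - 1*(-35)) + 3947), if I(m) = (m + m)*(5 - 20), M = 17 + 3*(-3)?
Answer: 1300/3317 ≈ 0.39192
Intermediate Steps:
M = 8 (M = 17 - 9 = 8)
I(m) = -30*m (I(m) = (2*m)*(-15) = -30*m)
(M + (2355 - 1063))/(I(-14 - 1*(-35)) + 3947) = (8 + (2355 - 1063))/(-30*(-14 - 1*(-35)) + 3947) = (8 + 1292)/(-30*(-14 + 35) + 3947) = 1300/(-30*21 + 3947) = 1300/(-630 + 3947) = 1300/3317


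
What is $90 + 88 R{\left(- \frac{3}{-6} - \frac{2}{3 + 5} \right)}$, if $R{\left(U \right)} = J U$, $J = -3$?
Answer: $24$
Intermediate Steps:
$R{\left(U \right)} = - 3 U$
$90 + 88 R{\left(- \frac{3}{-6} - \frac{2}{3 + 5} \right)} = 90 + 88 \left(- 3 \left(- \frac{3}{-6} - \frac{2}{3 + 5}\right)\right) = 90 + 88 \left(- 3 \left(\left(-3\right) \left(- \frac{1}{6}\right) - \frac{2}{8}\right)\right) = 90 + 88 \left(- 3 \left(\frac{1}{2} - \frac{1}{4}\right)\right) = 90 + 88 \left(\left(-3\right) \frac{1}{4}\right) = 90 + 88 \left(- \frac{3}{4}\right) = 90 - 66 = 24$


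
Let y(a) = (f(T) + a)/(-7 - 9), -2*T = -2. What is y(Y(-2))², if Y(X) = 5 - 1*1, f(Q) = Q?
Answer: 25/256 ≈ 0.097656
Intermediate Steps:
T = 1 (T = -½*(-2) = 1)
Y(X) = 4 (Y(X) = 5 - 1 = 4)
y(a) = -1/16 - a/16 (y(a) = (1 + a)/(-7 - 9) = (1 + a)/(-16) = (1 + a)*(-1/16) = -1/16 - a/16)
y(Y(-2))² = (-1/16 - 1/16*4)² = (-1/16 - ¼)² = (-5/16)² = 25/256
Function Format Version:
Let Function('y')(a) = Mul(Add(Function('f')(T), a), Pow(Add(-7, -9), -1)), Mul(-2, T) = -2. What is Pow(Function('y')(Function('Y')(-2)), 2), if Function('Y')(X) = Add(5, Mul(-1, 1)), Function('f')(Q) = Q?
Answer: Rational(25, 256) ≈ 0.097656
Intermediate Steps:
T = 1 (T = Mul(Rational(-1, 2), -2) = 1)
Function('Y')(X) = 4 (Function('Y')(X) = Add(5, -1) = 4)
Function('y')(a) = Add(Rational(-1, 16), Mul(Rational(-1, 16), a)) (Function('y')(a) = Mul(Add(1, a), Pow(Add(-7, -9), -1)) = Mul(Add(1, a), Pow(-16, -1)) = Mul(Add(1, a), Rational(-1, 16)) = Add(Rational(-1, 16), Mul(Rational(-1, 16), a)))
Pow(Function('y')(Function('Y')(-2)), 2) = Pow(Add(Rational(-1, 16), Mul(Rational(-1, 16), 4)), 2) = Pow(Add(Rational(-1, 16), Rational(-1, 4)), 2) = Pow(Rational(-5, 16), 2) = Rational(25, 256)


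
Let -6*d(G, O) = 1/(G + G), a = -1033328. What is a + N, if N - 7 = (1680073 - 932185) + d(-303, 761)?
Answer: -1037834387/3636 ≈ -2.8543e+5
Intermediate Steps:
d(G, O) = -1/(12*G) (d(G, O) = -1/(6*(G + G)) = -1/(2*G)/6 = -1/(12*G))
N = 2719346221/3636 (N = 7 + ((1680073 - 932185) - 1/12/(-303)) = 7 + (747888 - 1/12*(-1/303)) = 7 + (747888 + 1/3636) = 7 + 2719320769/3636 = 2719346221/3636 ≈ 7.4790e+5)
a + N = -1033328 + 2719346221/3636 = -1037834387/3636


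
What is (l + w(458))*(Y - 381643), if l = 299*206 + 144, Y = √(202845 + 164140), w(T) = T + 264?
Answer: -23837421780 + 62460*√366985 ≈ -2.3800e+10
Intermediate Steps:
w(T) = 264 + T
Y = √366985 ≈ 605.79
l = 61738 (l = 61594 + 144 = 61738)
(l + w(458))*(Y - 381643) = (61738 + (264 + 458))*(√366985 - 381643) = (61738 + 722)*(-381643 + √366985) = 62460*(-381643 + √366985) = -23837421780 + 62460*√366985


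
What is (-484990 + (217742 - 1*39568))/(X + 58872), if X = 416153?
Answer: -306816/475025 ≈ -0.64589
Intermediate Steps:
(-484990 + (217742 - 1*39568))/(X + 58872) = (-484990 + (217742 - 1*39568))/(416153 + 58872) = (-484990 + (217742 - 39568))/475025 = (-484990 + 178174)*(1/475025) = -306816*1/475025 = -306816/475025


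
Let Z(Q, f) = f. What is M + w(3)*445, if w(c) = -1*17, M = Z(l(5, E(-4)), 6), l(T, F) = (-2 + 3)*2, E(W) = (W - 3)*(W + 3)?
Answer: -7559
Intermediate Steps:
E(W) = (-3 + W)*(3 + W)
l(T, F) = 2 (l(T, F) = 1*2 = 2)
M = 6
w(c) = -17
M + w(3)*445 = 6 - 17*445 = 6 - 7565 = -7559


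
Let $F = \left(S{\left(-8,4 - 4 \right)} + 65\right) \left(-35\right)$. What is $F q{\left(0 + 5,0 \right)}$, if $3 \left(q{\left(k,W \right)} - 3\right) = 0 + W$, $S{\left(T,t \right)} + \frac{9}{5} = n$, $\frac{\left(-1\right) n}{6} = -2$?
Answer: $-7896$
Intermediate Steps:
$n = 12$ ($n = \left(-6\right) \left(-2\right) = 12$)
$S{\left(T,t \right)} = \frac{51}{5}$ ($S{\left(T,t \right)} = - \frac{9}{5} + 12 = \frac{51}{5}$)
$F = -2632$ ($F = \left(\frac{51}{5} + 65\right) \left(-35\right) = \frac{376}{5} \left(-35\right) = -2632$)
$q{\left(k,W \right)} = 3 + \frac{W}{3}$ ($q{\left(k,W \right)} = 3 + \frac{0 + W}{3} = 3 + \frac{W}{3}$)
$F q{\left(0 + 5,0 \right)} = - 2632 \left(3 + \frac{1}{3} \cdot 0\right) = - 2632 \left(3 + 0\right) = \left(-2632\right) 3 = -7896$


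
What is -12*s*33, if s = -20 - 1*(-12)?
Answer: 3168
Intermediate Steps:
s = -8 (s = -20 + 12 = -8)
-12*s*33 = -12*(-8)*33 = 96*33 = 3168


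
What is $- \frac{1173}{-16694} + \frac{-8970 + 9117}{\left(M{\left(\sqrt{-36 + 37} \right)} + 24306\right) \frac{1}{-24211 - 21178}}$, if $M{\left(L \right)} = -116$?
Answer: $- \frac{1637603649}{5938645} \approx -275.75$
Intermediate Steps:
$- \frac{1173}{-16694} + \frac{-8970 + 9117}{\left(M{\left(\sqrt{-36 + 37} \right)} + 24306\right) \frac{1}{-24211 - 21178}} = - \frac{1173}{-16694} + \frac{-8970 + 9117}{\left(-116 + 24306\right) \frac{1}{-24211 - 21178}} = \left(-1173\right) \left(- \frac{1}{16694}\right) + \frac{147}{24190 \frac{1}{-45389}} = \frac{69}{982} + \frac{147}{24190 \left(- \frac{1}{45389}\right)} = \frac{69}{982} + \frac{147}{- \frac{24190}{45389}} = \frac{69}{982} + 147 \left(- \frac{45389}{24190}\right) = \frac{69}{982} - \frac{6672183}{24190} = - \frac{1637603649}{5938645}$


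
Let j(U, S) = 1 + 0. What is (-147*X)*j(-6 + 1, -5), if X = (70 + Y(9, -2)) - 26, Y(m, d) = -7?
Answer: -5439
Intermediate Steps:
X = 37 (X = (70 - 7) - 26 = 63 - 26 = 37)
j(U, S) = 1
(-147*X)*j(-6 + 1, -5) = -147*37*1 = -5439*1 = -5439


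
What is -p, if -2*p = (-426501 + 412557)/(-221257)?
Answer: 6972/221257 ≈ 0.031511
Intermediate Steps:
p = -6972/221257 (p = -(-426501 + 412557)/(2*(-221257)) = -(-6972)*(-1)/221257 = -½*13944/221257 = -6972/221257 ≈ -0.031511)
-p = -1*(-6972/221257) = 6972/221257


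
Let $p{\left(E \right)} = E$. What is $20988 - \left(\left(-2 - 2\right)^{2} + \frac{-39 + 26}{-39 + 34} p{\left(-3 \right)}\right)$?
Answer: $\frac{104899}{5} \approx 20980.0$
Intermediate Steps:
$20988 - \left(\left(-2 - 2\right)^{2} + \frac{-39 + 26}{-39 + 34} p{\left(-3 \right)}\right) = 20988 - \left(\left(-2 - 2\right)^{2} + \frac{-39 + 26}{-39 + 34} \left(-3\right)\right) = 20988 - \left(\left(-4\right)^{2} + - \frac{13}{-5} \left(-3\right)\right) = 20988 - \left(16 + \left(-13\right) \left(- \frac{1}{5}\right) \left(-3\right)\right) = 20988 - \left(16 + \frac{13}{5} \left(-3\right)\right) = 20988 - \left(16 - \frac{39}{5}\right) = 20988 - \frac{41}{5} = \frac{104899}{5}$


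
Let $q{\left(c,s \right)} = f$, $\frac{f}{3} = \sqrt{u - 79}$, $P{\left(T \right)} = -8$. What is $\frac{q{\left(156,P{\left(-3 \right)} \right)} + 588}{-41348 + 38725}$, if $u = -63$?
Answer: $- \frac{588}{2623} - \frac{3 i \sqrt{142}}{2623} \approx -0.22417 - 0.013629 i$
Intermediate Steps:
$f = 3 i \sqrt{142}$ ($f = 3 \sqrt{-63 - 79} = 3 \sqrt{-142} = 3 i \sqrt{142} \approx 35.749 i$)
$q{\left(c,s \right)} = 3 i \sqrt{142}$
$\frac{q{\left(156,P{\left(-3 \right)} \right)} + 588}{-41348 + 38725} = \frac{3 i \sqrt{142} + 588}{-41348 + 38725} = \frac{588 + 3 i \sqrt{142}}{-2623} = \left(588 + 3 i \sqrt{142}\right) \left(- \frac{1}{2623}\right) = - \frac{588}{2623} - \frac{3 i \sqrt{142}}{2623}$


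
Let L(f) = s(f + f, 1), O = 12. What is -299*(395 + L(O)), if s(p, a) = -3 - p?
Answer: -110032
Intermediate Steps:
L(f) = -3 - 2*f (L(f) = -3 - (f + f) = -3 - 2*f)
-299*(395 + L(O)) = -299*(395 + (-3 - 2*12)) = -299*(395 + (-3 - 24)) = -299*(395 - 27) = -299*368 = -110032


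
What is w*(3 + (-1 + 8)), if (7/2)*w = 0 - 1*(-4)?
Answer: 80/7 ≈ 11.429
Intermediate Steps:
w = 8/7 (w = 2*(0 - 1*(-4))/7 = 2*(0 + 4)/7 = (2/7)*4 = 8/7 ≈ 1.1429)
w*(3 + (-1 + 8)) = 8*(3 + (-1 + 8))/7 = 8*(3 + 7)/7 = (8/7)*10 = 80/7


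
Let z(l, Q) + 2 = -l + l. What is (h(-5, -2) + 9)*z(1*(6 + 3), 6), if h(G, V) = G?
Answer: -8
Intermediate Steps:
z(l, Q) = -2 (z(l, Q) = -2 + (-l + l) = -2 + 0 = -2)
(h(-5, -2) + 9)*z(1*(6 + 3), 6) = (-5 + 9)*(-2) = 4*(-2) = -8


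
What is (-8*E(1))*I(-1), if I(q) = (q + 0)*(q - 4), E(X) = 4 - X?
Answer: -120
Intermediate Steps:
I(q) = q*(-4 + q)
(-8*E(1))*I(-1) = (-8*(4 - 1*1))*(-(-4 - 1)) = (-8*(4 - 1))*(-1*(-5)) = -8*3*5 = -24*5 = -120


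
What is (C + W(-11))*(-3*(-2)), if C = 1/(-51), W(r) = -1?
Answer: -104/17 ≈ -6.1176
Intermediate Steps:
C = -1/51 ≈ -0.019608
(C + W(-11))*(-3*(-2)) = (-1/51 - 1)*(-3*(-2)) = -52/51*6 = -104/17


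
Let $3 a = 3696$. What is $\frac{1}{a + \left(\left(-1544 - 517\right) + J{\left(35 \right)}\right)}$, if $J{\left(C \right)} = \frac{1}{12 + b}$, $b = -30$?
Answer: $- \frac{18}{14923} \approx -0.0012062$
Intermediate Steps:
$a = 1232$ ($a = \frac{1}{3} \cdot 3696 = 1232$)
$J{\left(C \right)} = - \frac{1}{18}$ ($J{\left(C \right)} = \frac{1}{12 - 30} = \frac{1}{-18} = - \frac{1}{18}$)
$\frac{1}{a + \left(\left(-1544 - 517\right) + J{\left(35 \right)}\right)} = \frac{1}{1232 - \frac{37099}{18}} = \frac{1}{- \frac{14923}{18}} = - \frac{18}{14923}$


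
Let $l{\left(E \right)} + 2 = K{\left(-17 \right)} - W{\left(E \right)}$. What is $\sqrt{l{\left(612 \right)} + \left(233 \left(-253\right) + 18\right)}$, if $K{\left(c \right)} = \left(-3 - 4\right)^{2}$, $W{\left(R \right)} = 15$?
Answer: $i \sqrt{58899} \approx 242.69 i$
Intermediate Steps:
$K{\left(c \right)} = 49$ ($K{\left(c \right)} = \left(-7\right)^{2} = 49$)
$l{\left(E \right)} = 32$ ($l{\left(E \right)} = -2 + \left(49 - 15\right) = -2 + 34 = 32$)
$\sqrt{l{\left(612 \right)} + \left(233 \left(-253\right) + 18\right)} = \sqrt{32 + \left(233 \left(-253\right) + 18\right)} = \sqrt{32 + \left(-58949 + 18\right)} = \sqrt{32 - 58931} = \sqrt{-58899} = i \sqrt{58899}$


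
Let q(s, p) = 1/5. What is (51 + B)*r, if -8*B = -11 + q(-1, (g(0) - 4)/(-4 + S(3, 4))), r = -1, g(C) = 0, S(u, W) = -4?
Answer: -1047/20 ≈ -52.350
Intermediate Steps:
q(s, p) = ⅕
B = 27/20 (B = -(-11 + ⅕)/8 = -⅛*(-54/5) = 27/20 ≈ 1.3500)
(51 + B)*r = (51 + 27/20)*(-1) = (1047/20)*(-1) = -1047/20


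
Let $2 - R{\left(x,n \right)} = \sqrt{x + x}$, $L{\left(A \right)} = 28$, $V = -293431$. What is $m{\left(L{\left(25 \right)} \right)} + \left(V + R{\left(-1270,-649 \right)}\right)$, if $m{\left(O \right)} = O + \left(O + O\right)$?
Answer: $-293345 - 2 i \sqrt{635} \approx -2.9335 \cdot 10^{5} - 50.398 i$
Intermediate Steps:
$m{\left(O \right)} = 3 O$ ($m{\left(O \right)} = O + 2 O = 3 O$)
$R{\left(x,n \right)} = 2 - \sqrt{2} \sqrt{x}$ ($R{\left(x,n \right)} = 2 - \sqrt{x + x} = 2 - \sqrt{2 x} = 2 - \sqrt{2} \sqrt{x}$)
$m{\left(L{\left(25 \right)} \right)} + \left(V + R{\left(-1270,-649 \right)}\right) = 3 \cdot 28 - \left(293429 + \sqrt{2} \sqrt{-1270}\right) = 84 - \left(293429 + \sqrt{2} i \sqrt{1270}\right) = 84 - \left(293429 + 2 i \sqrt{635}\right) = -293345 - 2 i \sqrt{635}$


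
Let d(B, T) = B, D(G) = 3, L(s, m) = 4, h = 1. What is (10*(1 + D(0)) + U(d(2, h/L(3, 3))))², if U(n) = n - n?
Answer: 1600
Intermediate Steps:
U(n) = 0
(10*(1 + D(0)) + U(d(2, h/L(3, 3))))² = (10*(1 + 3) + 0)² = (10*4 + 0)² = (40 + 0)² = 40² = 1600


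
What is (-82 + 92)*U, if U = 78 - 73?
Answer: 50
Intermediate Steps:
U = 5
(-82 + 92)*U = (-82 + 92)*5 = 10*5 = 50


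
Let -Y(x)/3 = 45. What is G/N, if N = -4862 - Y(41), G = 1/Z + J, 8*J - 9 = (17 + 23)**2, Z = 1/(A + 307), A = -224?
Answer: -2273/37816 ≈ -0.060107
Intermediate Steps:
Y(x) = -135 (Y(x) = -3*45 = -135)
Z = 1/83 (Z = 1/(-224 + 307) = 1/83 ≈ 0.012048)
J = 1609/8 (J = 9/8 + (17 + 23)**2/8 = 9/8 + (1/8)*40**2 = 9/8 + (1/8)*1600 = 9/8 + 200 = 1609/8 ≈ 201.13)
G = 2273/8 (G = 1/(1/83) + 1609/8 = 83 + 1609/8 = 2273/8 ≈ 284.13)
N = -4727 (N = -4862 - 1*(-135) = -4862 + 135 = -4727)
G/N = (2273/8)/(-4727) = (2273/8)*(-1/4727) = -2273/37816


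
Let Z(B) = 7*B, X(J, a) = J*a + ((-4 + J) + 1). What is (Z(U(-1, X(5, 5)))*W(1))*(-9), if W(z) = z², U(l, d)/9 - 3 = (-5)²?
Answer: -15876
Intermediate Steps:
X(J, a) = -3 + J + J*a (X(J, a) = J*a + (-3 + J) = -3 + J + J*a)
U(l, d) = 252 (U(l, d) = 27 + 9*(-5)² = 27 + 9*25 = 27 + 225 = 252)
(Z(U(-1, X(5, 5)))*W(1))*(-9) = ((7*252)*1²)*(-9) = (1764*1)*(-9) = 1764*(-9) = -15876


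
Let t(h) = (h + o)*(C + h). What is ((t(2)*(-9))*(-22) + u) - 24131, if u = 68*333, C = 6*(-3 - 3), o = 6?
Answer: -55343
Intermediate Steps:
C = -36 (C = 6*(-6) = -36)
u = 22644
t(h) = (-36 + h)*(6 + h) (t(h) = (h + 6)*(-36 + h) = (6 + h)*(-36 + h) = (-36 + h)*(6 + h))
((t(2)*(-9))*(-22) + u) - 24131 = (((-216 + 2² - 30*2)*(-9))*(-22) + 22644) - 24131 = (((-216 + 4 - 60)*(-9))*(-22) + 22644) - 24131 = (-272*(-9)*(-22) + 22644) - 24131 = (2448*(-22) + 22644) - 24131 = (-53856 + 22644) - 24131 = -31212 - 24131 = -55343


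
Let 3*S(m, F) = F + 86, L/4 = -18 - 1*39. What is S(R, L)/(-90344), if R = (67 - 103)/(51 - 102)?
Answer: 71/135516 ≈ 0.00052392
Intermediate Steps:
R = 12/17 (R = -36/(-51) = -36*(-1/51) = 12/17 ≈ 0.70588)
L = -228 (L = 4*(-18 - 1*39) = 4*(-18 - 39) = 4*(-57) = -228)
S(m, F) = 86/3 + F/3 (S(m, F) = (F + 86)/3 = (86 + F)/3 = 86/3 + F/3)
S(R, L)/(-90344) = (86/3 + (⅓)*(-228))/(-90344) = (86/3 - 76)*(-1/90344) = -142/3*(-1/90344) = 71/135516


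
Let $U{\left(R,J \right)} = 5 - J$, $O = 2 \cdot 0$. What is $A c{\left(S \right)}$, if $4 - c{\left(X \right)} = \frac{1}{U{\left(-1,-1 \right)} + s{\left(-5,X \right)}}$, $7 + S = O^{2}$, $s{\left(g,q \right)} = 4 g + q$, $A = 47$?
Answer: $\frac{3995}{21} \approx 190.24$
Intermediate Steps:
$s{\left(g,q \right)} = q + 4 g$
$O = 0$
$S = -7$ ($S = -7 + 0^{2} = -7 + 0 = -7$)
$c{\left(X \right)} = 4 - \frac{1}{-14 + X}$ ($c{\left(X \right)} = 4 - \frac{1}{\left(5 - -1\right) + \left(X + 4 \left(-5\right)\right)} = 4 - \frac{1}{\left(5 + 1\right) + \left(X - 20\right)} = 4 - \frac{1}{6 + \left(-20 + X\right)} = 4 - \frac{1}{-14 + X}$)
$A c{\left(S \right)} = 47 \frac{-57 + 4 \left(-7\right)}{-14 - 7} = 47 \frac{-57 - 28}{-21} = 47 \left(\left(- \frac{1}{21}\right) \left(-85\right)\right) = 47 \cdot \frac{85}{21} = \frac{3995}{21}$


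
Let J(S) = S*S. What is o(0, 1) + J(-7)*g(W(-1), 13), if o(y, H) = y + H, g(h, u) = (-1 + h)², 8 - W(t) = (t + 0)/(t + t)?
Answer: 8285/4 ≈ 2071.3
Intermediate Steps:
J(S) = S²
W(t) = 15/2 (W(t) = 8 - (t + 0)/(t + t) = 8 - t/(2*t) = 8 - t*1/(2*t) = 8 - 1*½ = 8 - ½ = 15/2)
o(y, H) = H + y
o(0, 1) + J(-7)*g(W(-1), 13) = (1 + 0) + (-7)²*(-1 + 15/2)² = 1 + 49*(13/2)² = 1 + 49*(169/4) = 1 + 8281/4 = 8285/4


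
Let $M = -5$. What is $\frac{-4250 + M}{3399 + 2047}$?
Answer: $- \frac{4255}{5446} \approx -0.78131$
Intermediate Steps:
$\frac{-4250 + M}{3399 + 2047} = \frac{-4250 - 5}{3399 + 2047} = - \frac{4255}{5446}$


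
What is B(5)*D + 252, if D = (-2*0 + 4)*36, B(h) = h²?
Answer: 3852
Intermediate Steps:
D = 144 (D = (0 + 4)*36 = 4*36 = 144)
B(5)*D + 252 = 5²*144 + 252 = 25*144 + 252 = 3600 + 252 = 3852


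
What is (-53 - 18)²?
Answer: 5041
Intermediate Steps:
(-53 - 18)² = (-71)² = 5041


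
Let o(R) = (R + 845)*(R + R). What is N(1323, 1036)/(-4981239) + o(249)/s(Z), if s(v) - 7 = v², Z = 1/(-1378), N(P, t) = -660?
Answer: 1717755016873752284/22070523414057 ≈ 77830.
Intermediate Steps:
Z = -1/1378 ≈ -0.00072569
s(v) = 7 + v²
o(R) = 2*R*(845 + R) (o(R) = (845 + R)*(2*R) = 2*R*(845 + R))
N(1323, 1036)/(-4981239) + o(249)/s(Z) = -660/(-4981239) + (2*249*(845 + 249))/(7 + (-1/1378)²) = -660*(-1/4981239) + (2*249*1094)/(7 + 1/1898884) = 220/1660413 + 544812/(13292189/1898884) = 220/1660413 + 544812*(1898884/13292189) = 220/1660413 + 1034534789808/13292189 = 1717755016873752284/22070523414057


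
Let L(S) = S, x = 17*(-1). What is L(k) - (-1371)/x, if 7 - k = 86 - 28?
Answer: -2238/17 ≈ -131.65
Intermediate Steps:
k = -51 (k = 7 - (86 - 28) = 7 - 1*58 = 7 - 58 = -51)
x = -17
L(k) - (-1371)/x = -51 - (-1371)/(-17) = -51 - (-1)*(-1371)/17 = -51 - 1*1371/17 = -51 - 1371/17 = -2238/17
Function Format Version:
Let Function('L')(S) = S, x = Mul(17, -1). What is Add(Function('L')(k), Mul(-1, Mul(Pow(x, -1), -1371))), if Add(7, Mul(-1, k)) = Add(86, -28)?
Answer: Rational(-2238, 17) ≈ -131.65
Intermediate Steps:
k = -51 (k = Add(7, Mul(-1, Add(86, -28))) = Add(7, Mul(-1, 58)) = Add(7, -58) = -51)
x = -17
Add(Function('L')(k), Mul(-1, Mul(Pow(x, -1), -1371))) = Add(-51, Mul(-1, Mul(Pow(-17, -1), -1371))) = Add(-51, Mul(-1, Mul(Rational(-1, 17), -1371))) = Add(-51, Mul(-1, Rational(1371, 17))) = Add(-51, Rational(-1371, 17)) = Rational(-2238, 17)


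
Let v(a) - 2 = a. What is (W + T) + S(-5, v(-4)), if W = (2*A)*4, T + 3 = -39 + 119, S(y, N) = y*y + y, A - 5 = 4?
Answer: 169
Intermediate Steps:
A = 9 (A = 5 + 4 = 9)
v(a) = 2 + a
S(y, N) = y + y² (S(y, N) = y² + y = y + y²)
T = 77 (T = -3 + (-39 + 119) = -3 + 80 = 77)
W = 72 (W = (2*9)*4 = 18*4 = 72)
(W + T) + S(-5, v(-4)) = (72 + 77) - 5*(1 - 5) = 149 - 5*(-4) = 149 + 20 = 169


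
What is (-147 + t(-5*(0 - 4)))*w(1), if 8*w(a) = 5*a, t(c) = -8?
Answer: -775/8 ≈ -96.875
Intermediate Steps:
w(a) = 5*a/8 (w(a) = (5*a)/8 = 5*a/8)
(-147 + t(-5*(0 - 4)))*w(1) = (-147 - 8)*((5/8)*1) = -155*5/8 = -775/8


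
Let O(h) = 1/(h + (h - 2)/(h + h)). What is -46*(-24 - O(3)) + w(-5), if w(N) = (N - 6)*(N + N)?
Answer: 23342/19 ≈ 1228.5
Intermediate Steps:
O(h) = 1/(h + (-2 + h)/(2*h)) (O(h) = 1/(h + (-2 + h)/((2*h))) = 1/(h + (-2 + h)*(1/(2*h))) = 1/(h + (-2 + h)/(2*h)))
w(N) = 2*N*(-6 + N) (w(N) = (-6 + N)*(2*N) = 2*N*(-6 + N))
-46*(-24 - O(3)) + w(-5) = -46*(-24 - 2*3/(-2 + 3 + 2*3**2)) + 2*(-5)*(-6 - 5) = -46*(-24 - 2*3/(-2 + 3 + 2*9)) + 2*(-5)*(-11) = -46*(-24 - 2*3/(-2 + 3 + 18)) + 110 = -46*(-24 - 2*3/19) + 110 = -46*(-24 - 1*6/19) + 110 = -46*(-24 - 6/19) + 110 = -46*(-462/19) + 110 = 21252/19 + 110 = 23342/19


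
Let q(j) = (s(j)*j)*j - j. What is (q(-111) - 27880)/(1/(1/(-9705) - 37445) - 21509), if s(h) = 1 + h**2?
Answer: -55161630471675518/7816450752239 ≈ -7057.1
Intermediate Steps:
q(j) = -j + j**2*(1 + j**2) (q(j) = ((1 + j**2)*j)*j - j = (j*(1 + j**2))*j - j = j**2*(1 + j**2) - j = -j + j**2*(1 + j**2))
(q(-111) - 27880)/(1/(1/(-9705) - 37445) - 21509) = (-111*(-1 - 111 + (-111)**3) - 27880)/(1/(1/(-9705) - 37445) - 21509) = (-111*(-1 - 111 - 1367631) - 27880)/(1/(-1/9705 - 37445) - 21509) = (-111*(-1367743) - 27880)/(1/(-363403726/9705) - 21509) = (151819473 - 27880)/(-9705/363403726 - 21509) = 151791593/(-7816450752239/363403726) = 151791593*(-363403726/7816450752239) = -55161630471675518/7816450752239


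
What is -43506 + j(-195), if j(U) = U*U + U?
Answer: -5676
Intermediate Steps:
j(U) = U + U**2 (j(U) = U**2 + U = U + U**2)
-43506 + j(-195) = -43506 - 195*(1 - 195) = -43506 - 195*(-194) = -43506 + 37830 = -5676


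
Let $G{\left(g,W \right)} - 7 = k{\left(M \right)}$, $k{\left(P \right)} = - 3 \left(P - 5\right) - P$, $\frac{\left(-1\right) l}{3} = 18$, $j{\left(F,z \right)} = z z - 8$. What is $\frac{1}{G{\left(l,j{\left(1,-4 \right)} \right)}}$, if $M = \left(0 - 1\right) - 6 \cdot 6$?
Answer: $\frac{1}{170} \approx 0.0058824$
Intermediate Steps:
$j{\left(F,z \right)} = -8 + z^{2}$ ($j{\left(F,z \right)} = z^{2} - 8 = -8 + z^{2}$)
$l = -54$ ($l = \left(-3\right) 18 = -54$)
$M = -37$ ($M = \left(0 - 1\right) - 36 = -1 - 36 = -37$)
$k{\left(P \right)} = 15 - 4 P$ ($k{\left(P \right)} = - 3 \left(-5 + P\right) - P = \left(15 - 3 P\right) - P = 15 - 4 P$)
$G{\left(g,W \right)} = 170$ ($G{\left(g,W \right)} = 7 + \left(15 - -148\right) = 7 + \left(15 + 148\right) = 7 + 163 = 170$)
$\frac{1}{G{\left(l,j{\left(1,-4 \right)} \right)}} = \frac{1}{170}$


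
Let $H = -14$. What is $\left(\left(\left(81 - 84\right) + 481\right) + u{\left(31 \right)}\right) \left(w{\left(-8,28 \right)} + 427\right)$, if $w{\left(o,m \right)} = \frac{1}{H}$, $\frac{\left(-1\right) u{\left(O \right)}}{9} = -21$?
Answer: $\frac{3986659}{14} \approx 2.8476 \cdot 10^{5}$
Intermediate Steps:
$u{\left(O \right)} = 189$ ($u{\left(O \right)} = \left(-9\right) \left(-21\right) = 189$)
$w{\left(o,m \right)} = - \frac{1}{14}$ ($w{\left(o,m \right)} = \frac{1}{-14} = - \frac{1}{14}$)
$\left(\left(\left(81 - 84\right) + 481\right) + u{\left(31 \right)}\right) \left(w{\left(-8,28 \right)} + 427\right) = \left(\left(\left(81 - 84\right) + 481\right) + 189\right) \left(- \frac{1}{14} + 427\right) = \left(\left(-3 + 481\right) + 189\right) \frac{5977}{14} = \left(478 + 189\right) \frac{5977}{14} = 667 \cdot \frac{5977}{14} = \frac{3986659}{14}$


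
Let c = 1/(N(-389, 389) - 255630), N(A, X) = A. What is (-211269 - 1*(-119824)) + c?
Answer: -23411657456/256019 ≈ -91445.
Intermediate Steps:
c = -1/256019 (c = 1/(-389 - 255630) = 1/(-256019) = -1/256019 ≈ -3.9060e-6)
(-211269 - 1*(-119824)) + c = (-211269 - 1*(-119824)) - 1/256019 = (-211269 + 119824) - 1/256019 = -91445 - 1/256019 = -23411657456/256019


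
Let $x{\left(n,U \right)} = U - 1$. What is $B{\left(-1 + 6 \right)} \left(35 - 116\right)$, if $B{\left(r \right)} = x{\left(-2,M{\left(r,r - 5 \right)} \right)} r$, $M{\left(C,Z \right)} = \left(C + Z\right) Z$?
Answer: $405$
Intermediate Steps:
$M{\left(C,Z \right)} = Z \left(C + Z\right)$
$x{\left(n,U \right)} = -1 + U$
$B{\left(r \right)} = r \left(-1 + \left(-5 + r\right) \left(-5 + 2 r\right)\right)$ ($B{\left(r \right)} = \left(-1 + \left(r - 5\right) \left(r + \left(r - 5\right)\right)\right) r = \left(-1 + \left(-5 + r\right) \left(r + \left(-5 + r\right)\right)\right) r = \left(-1 + \left(-5 + r\right) \left(-5 + 2 r\right)\right) r = r \left(-1 + \left(-5 + r\right) \left(-5 + 2 r\right)\right)$)
$B{\left(-1 + 6 \right)} \left(35 - 116\right) = \left(-1 + 6\right) \left(-1 + \left(-5 + \left(-1 + 6\right)\right) \left(-5 + 2 \left(-1 + 6\right)\right)\right) \left(35 - 116\right) = 5 \left(-1 + \left(-5 + 5\right) \left(-5 + 2 \cdot 5\right)\right) \left(-81\right) = 5 \left(-1 + 0 \left(-5 + 10\right)\right) \left(-81\right) = 5 \left(-1 + 0 \cdot 5\right) \left(-81\right) = 5 \left(-1 + 0\right) \left(-81\right) = 5 \left(-1\right) \left(-81\right) = \left(-5\right) \left(-81\right) = 405$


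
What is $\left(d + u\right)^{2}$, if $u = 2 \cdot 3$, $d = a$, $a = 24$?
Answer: $900$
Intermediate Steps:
$d = 24$
$u = 6$
$\left(d + u\right)^{2} = \left(24 + 6\right)^{2} = 30^{2} = 900$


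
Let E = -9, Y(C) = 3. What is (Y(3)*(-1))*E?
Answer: 27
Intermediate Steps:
(Y(3)*(-1))*E = (3*(-1))*(-9) = -3*(-9) = 27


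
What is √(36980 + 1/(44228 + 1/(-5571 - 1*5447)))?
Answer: √8781466385216584447674/487304103 ≈ 192.30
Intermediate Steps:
√(36980 + 1/(44228 + 1/(-5571 - 1*5447))) = √(36980 + 1/(44228 + 1/(-5571 - 5447))) = √(36980 + 1/(44228 + 1/(-11018))) = √(36980 + 1/(44228 - 1/11018)) = √(36980 + 1/(487304103/11018)) = √(36980 + 11018/487304103) = √(18020505739958/487304103) = √8781466385216584447674/487304103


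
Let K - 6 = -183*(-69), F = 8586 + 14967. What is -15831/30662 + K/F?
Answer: 4828501/240727362 ≈ 0.020058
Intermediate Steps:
F = 23553
K = 12633 (K = 6 - 183*(-69) = 6 + 12627 = 12633)
-15831/30662 + K/F = -15831/30662 + 12633/23553 = -15831*1/30662 + 12633*(1/23553) = -15831/30662 + 4211/7851 = 4828501/240727362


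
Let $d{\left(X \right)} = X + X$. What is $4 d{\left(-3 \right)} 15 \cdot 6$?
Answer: $-2160$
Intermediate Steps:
$d{\left(X \right)} = 2 X$
$4 d{\left(-3 \right)} 15 \cdot 6 = 4 \cdot 2 \left(-3\right) 15 \cdot 6 = 4 \left(-6\right) 15 \cdot 6 = \left(-24\right) 15 \cdot 6 = \left(-360\right) 6 = -2160$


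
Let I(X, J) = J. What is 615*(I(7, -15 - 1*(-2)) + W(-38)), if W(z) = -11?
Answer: -14760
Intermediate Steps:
615*(I(7, -15 - 1*(-2)) + W(-38)) = 615*((-15 - 1*(-2)) - 11) = 615*((-15 + 2) - 11) = 615*(-13 - 11) = 615*(-24) = -14760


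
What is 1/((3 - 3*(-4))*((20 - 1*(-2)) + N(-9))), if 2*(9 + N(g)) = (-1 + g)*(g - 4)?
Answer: 1/1170 ≈ 0.00085470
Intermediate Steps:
N(g) = -9 + (-1 + g)*(-4 + g)/2 (N(g) = -9 + ((-1 + g)*(g - 4))/2 = -9 + ((-1 + g)*(-4 + g))/2 = -9 + (-1 + g)*(-4 + g)/2)
1/((3 - 3*(-4))*((20 - 1*(-2)) + N(-9))) = 1/((3 - 3*(-4))*((20 - 1*(-2)) + (-7 + (1/2)*(-9)**2 - 5/2*(-9)))) = 1/((3 + 12)*((20 + 2) + (-7 + (1/2)*81 + 45/2))) = 1/(15*(22 + (-7 + 81/2 + 45/2))) = 1/(15*(22 + 56)) = 1/(15*78) = 1/1170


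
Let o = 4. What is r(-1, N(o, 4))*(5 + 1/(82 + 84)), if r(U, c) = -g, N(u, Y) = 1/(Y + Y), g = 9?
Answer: -7479/166 ≈ -45.054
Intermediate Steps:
N(u, Y) = 1/(2*Y)
r(U, c) = -9 (r(U, c) = -1*9 = -9)
r(-1, N(o, 4))*(5 + 1/(82 + 84)) = -9*(5 + 1/(82 + 84)) = -9*(5 + 1/166) = -9*831/166 = -7479/166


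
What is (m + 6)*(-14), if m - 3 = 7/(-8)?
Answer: -455/4 ≈ -113.75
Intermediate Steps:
m = 17/8 (m = 3 + 7/(-8) = 3 + 7*(-⅛) = 3 - 7/8 = 17/8 ≈ 2.1250)
(m + 6)*(-14) = (17/8 + 6)*(-14) = (65/8)*(-14) = -455/4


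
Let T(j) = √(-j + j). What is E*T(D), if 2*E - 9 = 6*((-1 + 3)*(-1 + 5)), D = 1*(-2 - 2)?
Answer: 0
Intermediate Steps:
D = -4 (D = 1*(-4) = -4)
T(j) = 0 (T(j) = √0 = 0)
E = 57/2 (E = 9/2 + (6*((-1 + 3)*(-1 + 5)))/2 = 9/2 + (6*(2*4))/2 = 9/2 + (6*8)/2 = 9/2 + (½)*48 = 9/2 + 24 = 57/2 ≈ 28.500)
E*T(D) = (57/2)*0 = 0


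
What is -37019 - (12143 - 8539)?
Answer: -40623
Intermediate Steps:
-37019 - (12143 - 8539) = -37019 - 1*3604 = -37019 - 3604 = -40623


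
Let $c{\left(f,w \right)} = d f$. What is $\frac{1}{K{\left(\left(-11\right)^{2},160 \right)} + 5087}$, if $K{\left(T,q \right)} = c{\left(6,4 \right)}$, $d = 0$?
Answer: $\frac{1}{5087} \approx 0.00019658$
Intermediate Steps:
$c{\left(f,w \right)} = 0$ ($c{\left(f,w \right)} = 0 f = 0$)
$K{\left(T,q \right)} = 0$
$\frac{1}{K{\left(\left(-11\right)^{2},160 \right)} + 5087} = \frac{1}{0 + 5087} = \frac{1}{5087}$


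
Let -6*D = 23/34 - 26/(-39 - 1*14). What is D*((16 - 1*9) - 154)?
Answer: 103047/3604 ≈ 28.592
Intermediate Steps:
D = -701/3604 (D = -(23/34 - 26/(-39 - 1*14))/6 = -(23*(1/34) - 26/(-39 - 14))/6 = -(23/34 - 26/(-53))/6 = -(23/34 - 26*(-1/53))/6 = -(23/34 + 26/53)/6 = -1/6*2103/1802 = -701/3604 ≈ -0.19451)
D*((16 - 1*9) - 154) = -701*((16 - 1*9) - 154)/3604 = -701*((16 - 9) - 154)/3604 = -701*(7 - 154)/3604 = -701/3604*(-147) = 103047/3604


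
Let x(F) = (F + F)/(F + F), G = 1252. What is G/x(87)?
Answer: 1252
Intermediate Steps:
x(F) = 1 (x(F) = (2*F)/((2*F)) = (2*F)*(1/(2*F)) = 1)
G/x(87) = 1252/1 = 1252*1 = 1252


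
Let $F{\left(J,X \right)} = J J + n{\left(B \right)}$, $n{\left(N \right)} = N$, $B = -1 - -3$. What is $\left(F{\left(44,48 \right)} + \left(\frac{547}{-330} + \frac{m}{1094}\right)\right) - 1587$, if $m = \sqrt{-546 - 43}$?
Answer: $\frac{115283}{330} + \frac{i \sqrt{589}}{1094} \approx 349.34 + 0.022184 i$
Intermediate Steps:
$B = 2$ ($B = -1 + 3 = 2$)
$m = i \sqrt{589}$ ($m = \sqrt{-589} = i \sqrt{589} \approx 24.269 i$)
$F{\left(J,X \right)} = 2 + J^{2}$ ($F{\left(J,X \right)} = J J + 2 = J^{2} + 2 = 2 + J^{2}$)
$\left(F{\left(44,48 \right)} + \left(\frac{547}{-330} + \frac{m}{1094}\right)\right) - 1587 = \left(\left(2 + 44^{2}\right) + \left(\frac{547}{-330} + \frac{i \sqrt{589}}{1094}\right)\right) - 1587 = \left(\left(2 + 1936\right) + \left(547 \left(- \frac{1}{330}\right) + i \sqrt{589} \cdot \frac{1}{1094}\right)\right) - 1587 = \left(1938 - \left(\frac{547}{330} - \frac{i \sqrt{589}}{1094}\right)\right) - 1587 = \left(\frac{638993}{330} + \frac{i \sqrt{589}}{1094}\right) - 1587 = \frac{115283}{330} + \frac{i \sqrt{589}}{1094}$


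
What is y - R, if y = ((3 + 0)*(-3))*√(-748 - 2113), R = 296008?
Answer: -296008 - 9*I*√2861 ≈ -2.9601e+5 - 481.4*I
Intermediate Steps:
y = -9*I*√2861 (y = (3*(-3))*√(-2861) = -9*I*√2861 ≈ -481.4*I)
y - R = -9*I*√2861 - 1*296008 = -9*I*√2861 - 296008 = -296008 - 9*I*√2861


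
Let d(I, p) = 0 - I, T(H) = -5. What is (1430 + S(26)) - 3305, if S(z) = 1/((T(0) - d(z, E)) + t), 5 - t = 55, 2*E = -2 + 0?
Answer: -54376/29 ≈ -1875.0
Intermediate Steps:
E = -1 (E = (-2 + 0)/2 = (½)*(-2) = -1)
t = -50 (t = 5 - 1*55 = 5 - 55 = -50)
d(I, p) = -I
S(z) = 1/(-55 + z) (S(z) = 1/((-5 - (-1)*z) - 50) = 1/((-5 + z) - 50) = 1/(-55 + z))
(1430 + S(26)) - 3305 = (1430 + 1/(-55 + 26)) - 3305 = (1430 + 1/(-29)) - 3305 = (1430 - 1/29) - 3305 = 41469/29 - 3305 = -54376/29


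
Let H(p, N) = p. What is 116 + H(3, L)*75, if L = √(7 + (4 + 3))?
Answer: 341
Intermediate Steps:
L = √14 (L = √(7 + 7) = √14 ≈ 3.7417)
116 + H(3, L)*75 = 116 + 3*75 = 116 + 225 = 341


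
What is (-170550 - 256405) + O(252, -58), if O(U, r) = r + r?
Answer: -427071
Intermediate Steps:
O(U, r) = 2*r
(-170550 - 256405) + O(252, -58) = (-170550 - 256405) + 2*(-58) = -426955 - 116 = -427071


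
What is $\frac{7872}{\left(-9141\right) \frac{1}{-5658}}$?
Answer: $\frac{14846592}{3047} \approx 4872.5$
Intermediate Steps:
$\frac{7872}{\left(-9141\right) \frac{1}{-5658}} = \frac{7872}{\left(-9141\right) \left(- \frac{1}{5658}\right)} = \frac{7872}{\frac{3047}{1886}} = 7872 \cdot \frac{1886}{3047} = \frac{14846592}{3047}$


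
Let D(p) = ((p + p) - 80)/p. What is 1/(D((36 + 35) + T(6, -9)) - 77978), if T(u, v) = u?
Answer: -77/6004232 ≈ -1.2824e-5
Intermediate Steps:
D(p) = (-80 + 2*p)/p (D(p) = (2*p - 80)/p = (-80 + 2*p)/p)
1/(D((36 + 35) + T(6, -9)) - 77978) = 1/((2 - 80/((36 + 35) + 6)) - 77978) = 1/((2 - 80/(71 + 6)) - 77978) = 1/((2 - 80/77) - 77978) = 1/(74/77 - 77978) = 1/(-6004232/77) = -77/6004232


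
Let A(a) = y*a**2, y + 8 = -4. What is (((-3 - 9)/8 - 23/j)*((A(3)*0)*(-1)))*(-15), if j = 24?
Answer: 0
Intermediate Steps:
y = -12 (y = -8 - 4 = -12)
A(a) = -12*a**2
(((-3 - 9)/8 - 23/j)*((A(3)*0)*(-1)))*(-15) = (((-3 - 9)/8 - 23/24)*((-12*3**2*0)*(-1)))*(-15) = ((-12*1/8 - 23*1/24)*((-12*9*0)*(-1)))*(-15) = ((-3/2 - 23/24)*(-108*0*(-1)))*(-15) = -0*(-1)*(-15) = -59/24*0*(-15) = 0*(-15) = 0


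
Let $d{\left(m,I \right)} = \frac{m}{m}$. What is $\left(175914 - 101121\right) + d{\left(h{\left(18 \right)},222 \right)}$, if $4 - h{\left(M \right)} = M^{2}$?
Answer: $74794$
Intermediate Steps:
$h{\left(M \right)} = 4 - M^{2}$
$d{\left(m,I \right)} = 1$
$\left(175914 - 101121\right) + d{\left(h{\left(18 \right)},222 \right)} = \left(175914 - 101121\right) + 1 = 74793 + 1 = 74794$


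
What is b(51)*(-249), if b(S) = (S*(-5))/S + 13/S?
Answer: 20086/17 ≈ 1181.5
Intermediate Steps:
b(S) = -5 + 13/S (b(S) = (-5*S)/S + 13/S = -5 + 13/S)
b(51)*(-249) = (-5 + 13/51)*(-249) = -242/51*(-249) = 20086/17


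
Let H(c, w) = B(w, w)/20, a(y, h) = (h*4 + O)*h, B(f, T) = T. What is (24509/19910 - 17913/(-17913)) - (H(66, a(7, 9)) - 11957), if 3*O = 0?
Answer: 237785747/19910 ≈ 11943.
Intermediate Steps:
O = 0 (O = (1/3)*0 = 0)
a(y, h) = 4*h**2 (a(y, h) = (h*4 + 0)*h = (4*h + 0)*h = (4*h)*h = 4*h**2)
H(c, w) = w/20
(24509/19910 - 17913/(-17913)) - (H(66, a(7, 9)) - 11957) = (24509/19910 - 17913/(-17913)) - ((4*9**2)/20 - 11957) = (24509*(1/19910) - 17913*(-1/17913)) - ((4*81)/20 - 11957) = (24509/19910 + 1) - ((1/20)*324 - 11957) = 44419/19910 - (81/5 - 11957) = 44419/19910 - 1*(-59704/5) = 44419/19910 + 59704/5 = 237785747/19910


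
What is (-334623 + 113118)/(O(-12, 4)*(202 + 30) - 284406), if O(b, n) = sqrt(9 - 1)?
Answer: 31498675515/40443171122 + 25694580*sqrt(2)/20221585561 ≈ 0.78063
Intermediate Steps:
O(b, n) = 2*sqrt(2) (O(b, n) = sqrt(8) = 2*sqrt(2))
(-334623 + 113118)/(O(-12, 4)*(202 + 30) - 284406) = (-334623 + 113118)/((2*sqrt(2))*(202 + 30) - 284406) = -221505/((2*sqrt(2))*232 - 284406) = -221505/(464*sqrt(2) - 284406) = -221505/(-284406 + 464*sqrt(2))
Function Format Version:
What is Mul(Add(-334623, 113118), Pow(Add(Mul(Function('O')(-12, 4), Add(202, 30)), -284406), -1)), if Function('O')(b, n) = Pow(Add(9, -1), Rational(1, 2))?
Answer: Add(Rational(31498675515, 40443171122), Mul(Rational(25694580, 20221585561), Pow(2, Rational(1, 2)))) ≈ 0.78063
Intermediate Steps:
Function('O')(b, n) = Mul(2, Pow(2, Rational(1, 2))) (Function('O')(b, n) = Pow(8, Rational(1, 2)) = Mul(2, Pow(2, Rational(1, 2))))
Mul(Add(-334623, 113118), Pow(Add(Mul(Function('O')(-12, 4), Add(202, 30)), -284406), -1)) = Mul(Add(-334623, 113118), Pow(Add(Mul(Mul(2, Pow(2, Rational(1, 2))), Add(202, 30)), -284406), -1)) = Mul(-221505, Pow(Add(Mul(Mul(2, Pow(2, Rational(1, 2))), 232), -284406), -1)) = Mul(-221505, Pow(Add(Mul(464, Pow(2, Rational(1, 2))), -284406), -1)) = Mul(-221505, Pow(Add(-284406, Mul(464, Pow(2, Rational(1, 2)))), -1))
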